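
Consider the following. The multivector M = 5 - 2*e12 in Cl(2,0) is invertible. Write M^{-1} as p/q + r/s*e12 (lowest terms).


M = 5 - 2*e12, where e12^2 = -1.
Since M commutes with its reverse ~M = a - b*e12, M * ~M = a^2 - b^2*e12^2 = a^2 + b^2.
So M^{-1} = ~M / (a^2 + b^2) = (a - b*e12)/(a^2 + b^2).
a^2 + b^2 = 25 + 4 = 29
Scalar part = 5/29 = 5/29
Bivector coeff = 2/29 = 2/29
M^{-1} = 5/29 + 2/29*e12


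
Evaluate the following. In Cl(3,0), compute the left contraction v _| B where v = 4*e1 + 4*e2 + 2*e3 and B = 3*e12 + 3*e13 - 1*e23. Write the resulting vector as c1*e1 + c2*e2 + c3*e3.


Left contraction v _| B = <vB>_1 (grade-1 part of the geometric product vB).
Using e1_|e12 = e2, e2_|e12 = -e1, e1_|e13 = e3, e3_|e13 = -e1, e2_|e23 = e3, e3_|e23 = -e2:
e1 coeff: -v2*b12 - v3*b13 = -(4)*(3) - (2)*(3) = -18
e2 coeff: v1*b12 - v3*b23 = (4)*(3) - (2)*(-1) = 14
e3 coeff: v1*b13 + v2*b23 = (4)*(3) + (4)*(-1) = 8
v _| B = -18*e1 + 14*e2 + 8*e3


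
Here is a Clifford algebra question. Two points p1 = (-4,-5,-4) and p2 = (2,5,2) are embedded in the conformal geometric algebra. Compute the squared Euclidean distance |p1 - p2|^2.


p1 - p2 = (-6, -10, -6)
|p1 - p2|^2 = (-6)^2 + (-10)^2 + (-6)^2
= 36 + 100 + 36
= 172


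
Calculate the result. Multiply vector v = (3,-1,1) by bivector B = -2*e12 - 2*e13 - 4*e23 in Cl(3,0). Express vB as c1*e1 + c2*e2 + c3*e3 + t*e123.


vB has grade-1 (vector) and grade-3 (trivector) parts: vB = (v _| B) + (v ^ B).
Vector part <vB>_1:
  e1: -v2*b12 - v3*b13 = -(-1)*(-2) - (1)*(-2) = 0
  e2: v1*b12 - v3*b23 = (3)*(-2) - (1)*(-4) = -2
  e3: v1*b13 + v2*b23 = (3)*(-2) + (-1)*(-4) = -2
Trivector part <vB>_3:
  e123: v1*b23 - v2*b13 + v3*b12 = (3)*(-4) - (-1)*(-2) + (1)*(-2) = -16
vB = 0*e1 - 2*e2 - 2*e3 - 16*e123


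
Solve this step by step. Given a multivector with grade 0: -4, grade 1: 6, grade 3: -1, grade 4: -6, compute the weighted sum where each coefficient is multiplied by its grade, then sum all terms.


Grade-weighted sum = sum of grade_k * coefficient_k
0*(-4) = 0
1*6 = 6
3*(-1) = -3
4*(-6) = -24
Total = 0 + 6 + (-3) + (-24) = -21


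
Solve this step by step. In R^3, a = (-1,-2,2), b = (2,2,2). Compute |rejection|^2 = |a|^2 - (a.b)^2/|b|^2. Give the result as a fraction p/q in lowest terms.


|a|^2 = (-1)^2 + (-2)^2 + 2^2 = 9
|b|^2 = 2^2 + 2^2 + 2^2 = 12
a . b = (-1)*2 + (-2)*2 + 2*2 = -2
(a.b)^2 = (-2)^2 = 4
|rej|^2 = 9 - 4/12
= (108 - 4)/12
= 104/12
In lowest terms: 26/3


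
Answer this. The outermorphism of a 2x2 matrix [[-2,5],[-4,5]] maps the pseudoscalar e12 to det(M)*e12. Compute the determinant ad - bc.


The outermorphism of a linear map f sends e1^e2 to f(e1)^f(e2).
f(e1) = -2*e1 - 4*e2
f(e2) = 5*e1 + 5*e2
f(e1) ^ f(e2) = (-2*e1 - 4*e2) ^ (5*e1 + 5*e2)
= (-2)*5*e12 + (-4)*5*e21
= (-10 - (-20))*e12
= 10*e12
Coefficient = 10


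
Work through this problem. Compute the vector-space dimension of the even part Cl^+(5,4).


Even subalgebra dimension = 2^(n-1)
n = 5 + 4 = 9
2^(9 - 1) = 2^8 = 256
Verification: sum of C(9,k) for even k = 1 + 36 + 126 + 84 + 9 = 256
Result = 256


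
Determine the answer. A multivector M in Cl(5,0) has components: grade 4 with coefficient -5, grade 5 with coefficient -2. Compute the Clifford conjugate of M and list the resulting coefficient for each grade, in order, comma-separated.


Clifford conjugate sign for grade k: (-1)^(k(k+1)/2)
Grade 4: (-1)^(4*5/2) = (-1)^10 = 1, coeff -5 -> -5
Grade 5: (-1)^(5*6/2) = (-1)^15 = -1, coeff -2 -> 2
Conjugated coefficients: -5, 2


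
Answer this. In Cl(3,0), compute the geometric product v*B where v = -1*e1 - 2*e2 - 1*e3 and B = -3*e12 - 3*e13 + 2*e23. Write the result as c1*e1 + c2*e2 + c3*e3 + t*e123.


vB has grade-1 (vector) and grade-3 (trivector) parts: vB = (v _| B) + (v ^ B).
Vector part <vB>_1:
  e1: -v2*b12 - v3*b13 = -(-2)*(-3) - (-1)*(-3) = -9
  e2: v1*b12 - v3*b23 = (-1)*(-3) - (-1)*(2) = 5
  e3: v1*b13 + v2*b23 = (-1)*(-3) + (-2)*(2) = -1
Trivector part <vB>_3:
  e123: v1*b23 - v2*b13 + v3*b12 = (-1)*(2) - (-2)*(-3) + (-1)*(-3) = -5
vB = -9*e1 + 5*e2 - 1*e3 - 5*e123


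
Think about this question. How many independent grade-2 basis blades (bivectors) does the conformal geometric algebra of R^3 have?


The conformal model of R^3 uses Cl(4,1) with m = 3 + 2 = 5 generators.
Number of grade-2 blades = C(m, 2) = C(5, 2)
= 5*4/2 = 10


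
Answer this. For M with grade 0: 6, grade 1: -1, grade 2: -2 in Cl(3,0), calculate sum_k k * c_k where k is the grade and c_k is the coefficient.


Grade-weighted sum = sum of grade_k * coefficient_k
0*6 = 0
1*(-1) = -1
2*(-2) = -4
Total = 0 + (-1) + (-4) = -5


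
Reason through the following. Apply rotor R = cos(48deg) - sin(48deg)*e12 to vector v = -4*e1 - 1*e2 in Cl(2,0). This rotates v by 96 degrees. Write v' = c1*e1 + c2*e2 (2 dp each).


Rotor R = cos(48deg) - sin(48deg)*e12
Rotation angle theta = 2 * 48 = 96 degrees
v' = R*v*~R rotates v by theta.
cos(96deg) = -0.1045, sin(96deg) = 0.9945
v'_1 = -4*cos(96deg) - (-1)*sin(96deg)
= -4*(-0.1045) - (-1)*0.9945
= 1.41
v'_2 = -4*sin(96deg) + (-1)*cos(96deg)
= -4*0.9945 + (-1)*(-0.1045)
= -3.87
v' = 1.41*e1 - 3.87*e2


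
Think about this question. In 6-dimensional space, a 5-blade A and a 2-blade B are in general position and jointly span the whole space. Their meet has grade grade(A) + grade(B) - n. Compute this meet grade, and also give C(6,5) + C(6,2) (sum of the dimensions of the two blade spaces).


Meet grade = grade(A) + grade(B) - n
= 5 + 2 - 6 = 1
C(6,5) = 6
C(6,2) = 15
dim_A + dim_B = 6 + 15 = 21


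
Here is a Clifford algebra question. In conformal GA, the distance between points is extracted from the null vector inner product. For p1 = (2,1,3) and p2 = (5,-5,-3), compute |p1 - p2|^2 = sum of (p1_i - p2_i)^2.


p1 - p2 = (-3, 6, 6)
|p1 - p2|^2 = (-3)^2 + 6^2 + 6^2
= 9 + 36 + 36
= 81


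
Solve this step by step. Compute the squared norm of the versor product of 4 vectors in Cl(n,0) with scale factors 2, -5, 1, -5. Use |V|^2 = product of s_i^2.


Each vector v_i has |v_i|^2 = s_i^2
Squared scales: 2^2 = 4, (-5)^2 = 25, 1^2 = 1, (-5)^2 = 25
|V|^2 = 4 * 25 * 1 * 25
= 2500


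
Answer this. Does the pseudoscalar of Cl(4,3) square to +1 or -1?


The pseudoscalar I = e1...e_n (product of all n generators) of Cl(p,q) satisfies I^2 = (-1)^(q + n(n-1)/2).
p = 4, q = 3, n = p + q = 7
n(n-1)/2 = 7 * 6 / 2 = 21
Exponent = q + n(n-1)/2 = 3 + 21 = 24
I^2 = (-1)^24 = +1


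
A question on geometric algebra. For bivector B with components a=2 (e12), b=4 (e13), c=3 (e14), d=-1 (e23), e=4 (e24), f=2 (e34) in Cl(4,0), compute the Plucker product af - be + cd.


Plucker relation: af - be + cd
a*f = 2*2 = 4
b*e = 4*4 = 16
c*d = 3*(-1) = -3
af - be + cd = 4 - 16 + (-3)
= -15


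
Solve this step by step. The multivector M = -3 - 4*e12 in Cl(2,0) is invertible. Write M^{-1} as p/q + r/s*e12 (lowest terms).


M = -3 - 4*e12, where e12^2 = -1.
Since M commutes with its reverse ~M = a - b*e12, M * ~M = a^2 - b^2*e12^2 = a^2 + b^2.
So M^{-1} = ~M / (a^2 + b^2) = (a - b*e12)/(a^2 + b^2).
a^2 + b^2 = 9 + 16 = 25
Scalar part = -3/25 = -3/25
Bivector coeff = 4/25 = 4/25
M^{-1} = -3/25 + 4/25*e12


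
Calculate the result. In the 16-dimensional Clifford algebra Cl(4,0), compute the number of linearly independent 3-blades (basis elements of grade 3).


Number of grade-k basis blades in Cl(p,q) with n = p + q is C(n, k).
n = 4 + 0 = 4
C(4, 3) = 4! / (3! * 1!)
= 24 / (6 * 1)
= 4


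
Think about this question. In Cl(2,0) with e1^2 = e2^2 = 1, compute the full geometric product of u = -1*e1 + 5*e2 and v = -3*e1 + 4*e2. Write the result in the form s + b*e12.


Expand: (-1*e1 + 5*e2)(-3*e1 + 4*e2)
= (-1)*(-3)*e1e1 + (-1)*4*e1e2 + 5*(-3)*e2e1 + 5*4*e2e2
Using e1^2 = e2^2 = 1, e2e1 = -e1e2:
Scalar part s = (-1)*(-3) + 5*4 = 3 + 20 = 23
Bivector part b = (-1)*4 - 5*(-3) = -4 - (-15) = 11
uv = 23 + 11*e12


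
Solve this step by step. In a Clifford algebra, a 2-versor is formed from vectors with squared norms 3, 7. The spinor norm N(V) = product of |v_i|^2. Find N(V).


Spinor norm N(V) = |v1|^2 * |v2|^2 * ... * |v2|^2
= 3 * 7
Running product: 3, 21
N(V) = 21


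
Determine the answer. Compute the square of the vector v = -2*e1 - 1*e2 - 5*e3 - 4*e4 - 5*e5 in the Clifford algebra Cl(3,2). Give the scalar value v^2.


v^2 = sum of c_i^2 * e_i^2
Positive signature terms (e_i^2 = +1): (-2)^2 + (-1)^2 + (-5)^2 = 30
Negative signature terms (e_j^2 = -1): (-4)^2 + (-5)^2 = 41
v^2 = 30 - 41 = -11


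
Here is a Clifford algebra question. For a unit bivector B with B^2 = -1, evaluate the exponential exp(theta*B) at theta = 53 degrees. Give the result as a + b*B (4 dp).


For a unit bivector B with B^2 = -1, the exponential series gives
e^(theta*B) = cos(theta) + sin(theta)*B (the GA analogue of Euler's formula).
theta = 53 degrees = 0.925025 rad
cos(53 deg) = 0.6018
sin(53 deg) = 0.7986
exp(theta*B) = 0.6018 + 0.7986*B


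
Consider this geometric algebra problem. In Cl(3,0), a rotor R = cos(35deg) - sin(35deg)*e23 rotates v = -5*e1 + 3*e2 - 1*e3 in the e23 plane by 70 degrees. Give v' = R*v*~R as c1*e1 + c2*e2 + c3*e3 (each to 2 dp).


Rotor R = cos(35deg) - sin(35deg)*e23
Rotation angle theta = 2 * 35 = 70 degrees in the e23 plane (e2 -> e3).
The component perpendicular to the plane (e1) is invariant: v'_1 = v1 = -5.00
cos(70deg) = 0.3420, sin(70deg) = 0.9397
v'_2 = v2*cos(theta) - v3*sin(theta) = 3*0.3420 - (-1)*0.9397 = 1.97
v'_3 = v2*sin(theta) + v3*cos(theta) = 3*0.9397 + (-1)*0.3420 = 2.48
v' = -5.00*e1 + 1.97*e2 + 2.48*e3


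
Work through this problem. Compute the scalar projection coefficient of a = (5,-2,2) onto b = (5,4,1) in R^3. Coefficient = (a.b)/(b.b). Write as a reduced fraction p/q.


Projection coefficient = (a . b) / (b . b)
a . b = 5*5 + (-2)*4 + 2*1
= 25 + (-8) + 2 = 19
b . b = 5^2 + 4^2 + 1^2
= 25 + 16 + 1 = 42
Coefficient = 19/42
In lowest terms: 19/42


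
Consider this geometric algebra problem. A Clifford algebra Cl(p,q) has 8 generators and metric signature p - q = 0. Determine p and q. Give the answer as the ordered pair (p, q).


We need p + q = 8 and p - q = 0.
Adding: 2p = 8 + 0 = 8, so p = 4.
Then q = 8 - 4 = 4.
(p, q) = (4, 4)


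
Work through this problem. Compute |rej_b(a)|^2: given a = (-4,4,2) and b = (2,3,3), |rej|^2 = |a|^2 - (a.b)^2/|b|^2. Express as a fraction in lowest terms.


|a|^2 = (-4)^2 + 4^2 + 2^2 = 36
|b|^2 = 2^2 + 3^2 + 3^2 = 22
a . b = (-4)*2 + 4*3 + 2*3 = 10
(a.b)^2 = 10^2 = 100
|rej|^2 = 36 - 100/22
= (792 - 100)/22
= 692/22
In lowest terms: 346/11


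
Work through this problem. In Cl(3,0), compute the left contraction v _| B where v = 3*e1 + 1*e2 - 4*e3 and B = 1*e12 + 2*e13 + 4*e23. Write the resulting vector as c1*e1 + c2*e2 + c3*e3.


Left contraction v _| B = <vB>_1 (grade-1 part of the geometric product vB).
Using e1_|e12 = e2, e2_|e12 = -e1, e1_|e13 = e3, e3_|e13 = -e1, e2_|e23 = e3, e3_|e23 = -e2:
e1 coeff: -v2*b12 - v3*b13 = -(1)*(1) - (-4)*(2) = 7
e2 coeff: v1*b12 - v3*b23 = (3)*(1) - (-4)*(4) = 19
e3 coeff: v1*b13 + v2*b23 = (3)*(2) + (1)*(4) = 10
v _| B = 7*e1 + 19*e2 + 10*e3


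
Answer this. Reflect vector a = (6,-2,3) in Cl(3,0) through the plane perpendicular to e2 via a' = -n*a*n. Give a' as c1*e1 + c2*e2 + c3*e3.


Reflection formula: a' = -n*a*n, with n = e2 (unit vector, n^2 = 1).
For reflection through hyperplane perp to e2:
The component along e2 flips sign, others stay.
a = (6, -2, 3)
a' = (6, 2, 3)
a' = 6*e1 + 2*e2 + 3*e3


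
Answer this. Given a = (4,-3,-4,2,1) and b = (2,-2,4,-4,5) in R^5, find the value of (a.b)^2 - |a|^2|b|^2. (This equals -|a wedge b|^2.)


a . b = 4*2 + (-3)*(-2) + (-4)*4 + 2*(-4) + 1*5
= 8 + 6 + (-16) + (-8) + 5 = -5
|a|^2 = 4^2 + (-3)^2 + (-4)^2 + 2^2 + 1^2 = 46
|b|^2 = 2^2 + (-2)^2 + 4^2 + (-4)^2 + 5^2 = 65
(a.b)^2 = (-5)^2 = 25
|a|^2 * |b|^2 = 46 * 65 = 2990
Result = 25 - 2990 = -2965


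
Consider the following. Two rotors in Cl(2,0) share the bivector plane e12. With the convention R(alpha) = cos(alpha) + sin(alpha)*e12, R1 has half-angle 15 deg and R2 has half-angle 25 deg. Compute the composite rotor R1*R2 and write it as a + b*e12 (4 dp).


Same-plane rotors commute and their half-angles add:
R1*R2 = cos(a1 + a2) + sin(a1 + a2)*e12.
a1 + a2 = 15 + 25 = 40 deg
cos(40 deg) = 0.7660
sin(40 deg) = 0.6428
R1*R2 = 0.7660 + 0.6428*e12


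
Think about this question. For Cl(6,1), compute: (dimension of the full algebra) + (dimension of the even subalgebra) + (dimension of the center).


n = 6 + 1 = 7
Total dim = 2^7 = 128
Even subalgebra dim = 2^6 = 64
n is odd, so center dim = 2
Sum = 128 + 64 + 2 = 194


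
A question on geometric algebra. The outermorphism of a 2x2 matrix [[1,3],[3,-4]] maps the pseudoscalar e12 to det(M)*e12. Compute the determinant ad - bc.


The outermorphism of a linear map f sends e1^e2 to f(e1)^f(e2).
f(e1) = 1*e1 + 3*e2
f(e2) = 3*e1 - 4*e2
f(e1) ^ f(e2) = (1*e1 + 3*e2) ^ (3*e1 - 4*e2)
= 1*(-4)*e12 + 3*3*e21
= (-4 - 9)*e12
= -13*e12
Coefficient = -13


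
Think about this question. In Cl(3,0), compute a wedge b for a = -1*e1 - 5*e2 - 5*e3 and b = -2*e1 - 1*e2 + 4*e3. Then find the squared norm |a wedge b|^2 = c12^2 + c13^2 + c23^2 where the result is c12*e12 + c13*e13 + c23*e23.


a wedge b = (a1*b2 - a2*b1)*e12 + (a1*b3 - a3*b1)*e13 + (a2*b3 - a3*b2)*e23
e12 coeff: (-1)*(-1) - (-5)*(-2) = 1 - 10 = -9
e13 coeff: (-1)*4 - (-5)*(-2) = -4 - 10 = -14
e23 coeff: (-5)*4 - (-5)*(-1) = -20 - 5 = -25
|a wedge b|^2 = (-9)^2 + (-14)^2 + (-25)^2
= 81 + 196 + 625
= 902


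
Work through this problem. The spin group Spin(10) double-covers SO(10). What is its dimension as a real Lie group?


Spin(n) double-covers SO(n); both have Lie algebra so(n) of dimension n(n-1)/2.
n = 10
n(n-1) = 10 * 9 = 90
dim Spin(10) = 90/2 = 45


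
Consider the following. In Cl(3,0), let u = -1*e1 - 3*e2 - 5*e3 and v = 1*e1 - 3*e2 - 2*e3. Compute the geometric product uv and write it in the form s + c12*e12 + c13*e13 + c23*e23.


In Cl(3,0): e_i^2 = 1, e_ie_j = -e_je_i for i != j.
Scalar part = u . v = (-1)*1 + (-3)*(-3) + (-5)*(-2)
= -1 + 9 + 10 = 18
e12 coeff = (-1)*(-3) - (-3)*1 = 3 - (-3) = 6
e13 coeff = (-1)*(-2) - (-5)*1 = 2 - (-5) = 7
e23 coeff = (-3)*(-2) - (-5)*(-3) = 6 - 15 = -9
uv = 18 + 6*e12 + 7*e13 - 9*e23


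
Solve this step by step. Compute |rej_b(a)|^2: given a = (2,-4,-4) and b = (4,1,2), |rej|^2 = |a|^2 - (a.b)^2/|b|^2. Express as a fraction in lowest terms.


|a|^2 = 2^2 + (-4)^2 + (-4)^2 = 36
|b|^2 = 4^2 + 1^2 + 2^2 = 21
a . b = 2*4 + (-4)*1 + (-4)*2 = -4
(a.b)^2 = (-4)^2 = 16
|rej|^2 = 36 - 16/21
= (756 - 16)/21
= 740/21
In lowest terms: 740/21


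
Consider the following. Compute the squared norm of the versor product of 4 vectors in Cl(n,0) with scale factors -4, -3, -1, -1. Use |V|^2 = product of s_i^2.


Each vector v_i has |v_i|^2 = s_i^2
Squared scales: (-4)^2 = 16, (-3)^2 = 9, (-1)^2 = 1, (-1)^2 = 1
|V|^2 = 16 * 9 * 1 * 1
= 144


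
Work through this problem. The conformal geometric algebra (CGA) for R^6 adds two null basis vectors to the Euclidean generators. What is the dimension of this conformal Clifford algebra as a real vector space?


The conformal model of R^6 uses Cl(7,1): the 6 Euclidean generators plus two extra orthogonal generators e+ (e+^2 = +1) and e- (e-^2 = -1), from which the null vectors e0, einf are built.
Number of generators m = 6 + 2 = 8.
dim Cl(p,q) = 2^m = 2^8 = 256


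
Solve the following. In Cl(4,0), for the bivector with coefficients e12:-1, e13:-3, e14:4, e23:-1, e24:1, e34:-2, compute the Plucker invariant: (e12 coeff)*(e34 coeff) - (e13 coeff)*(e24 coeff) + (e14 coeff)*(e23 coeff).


Plucker relation: af - be + cd
a*f = (-1)*(-2) = 2
b*e = (-3)*1 = -3
c*d = 4*(-1) = -4
af - be + cd = 2 - (-3) + (-4)
= 1


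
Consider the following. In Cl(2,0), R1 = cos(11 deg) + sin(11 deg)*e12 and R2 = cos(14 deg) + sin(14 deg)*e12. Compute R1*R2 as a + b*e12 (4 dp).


Same-plane rotors commute and their half-angles add:
R1*R2 = cos(a1 + a2) + sin(a1 + a2)*e12.
a1 + a2 = 11 + 14 = 25 deg
cos(25 deg) = 0.9063
sin(25 deg) = 0.4226
R1*R2 = 0.9063 + 0.4226*e12


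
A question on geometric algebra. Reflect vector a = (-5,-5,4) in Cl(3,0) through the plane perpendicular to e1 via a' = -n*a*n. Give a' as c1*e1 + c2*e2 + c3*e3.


Reflection formula: a' = -n*a*n, with n = e1 (unit vector, n^2 = 1).
For reflection through hyperplane perp to e1:
The component along e1 flips sign, others stay.
a = (-5, -5, 4)
a' = (5, -5, 4)
a' = 5*e1 - 5*e2 + 4*e3


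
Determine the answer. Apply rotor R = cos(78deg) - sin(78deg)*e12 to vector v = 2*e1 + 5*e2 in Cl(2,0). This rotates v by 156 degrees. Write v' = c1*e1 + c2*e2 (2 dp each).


Rotor R = cos(78deg) - sin(78deg)*e12
Rotation angle theta = 2 * 78 = 156 degrees
v' = R*v*~R rotates v by theta.
cos(156deg) = -0.9135, sin(156deg) = 0.4067
v'_1 = 2*cos(156deg) - 5*sin(156deg)
= 2*(-0.9135) - 5*0.4067
= -3.86
v'_2 = 2*sin(156deg) + 5*cos(156deg)
= 2*0.4067 + 5*(-0.9135)
= -3.75
v' = -3.86*e1 - 3.75*e2


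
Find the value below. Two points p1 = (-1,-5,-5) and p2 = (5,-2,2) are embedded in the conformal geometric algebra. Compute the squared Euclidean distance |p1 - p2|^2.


p1 - p2 = (-6, -3, -7)
|p1 - p2|^2 = (-6)^2 + (-3)^2 + (-7)^2
= 36 + 9 + 49
= 94


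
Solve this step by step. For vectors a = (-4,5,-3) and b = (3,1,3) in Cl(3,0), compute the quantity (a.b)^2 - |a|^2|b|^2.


a . b = (-4)*3 + 5*1 + (-3)*3
= -12 + 5 + (-9) = -16
|a|^2 = (-4)^2 + 5^2 + (-3)^2 = 50
|b|^2 = 3^2 + 1^2 + 3^2 = 19
(a.b)^2 = (-16)^2 = 256
|a|^2 * |b|^2 = 50 * 19 = 950
Result = 256 - 950 = -694


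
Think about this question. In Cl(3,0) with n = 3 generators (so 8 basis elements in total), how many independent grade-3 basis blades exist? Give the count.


Number of grade-k basis blades in Cl(p,q) with n = p + q is C(n, k).
n = 3 + 0 = 3
C(3, 3) = 3! / (3! * 0!)
= 6 / (6 * 1)
= 1


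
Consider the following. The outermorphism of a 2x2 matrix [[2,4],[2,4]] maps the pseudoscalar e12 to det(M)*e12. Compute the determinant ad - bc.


The outermorphism of a linear map f sends e1^e2 to f(e1)^f(e2).
f(e1) = 2*e1 + 2*e2
f(e2) = 4*e1 + 4*e2
f(e1) ^ f(e2) = (2*e1 + 2*e2) ^ (4*e1 + 4*e2)
= 2*4*e12 + 2*4*e21
= (8 - 8)*e12
= 0*e12
Coefficient = 0


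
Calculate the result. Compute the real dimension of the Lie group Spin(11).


Spin(n) double-covers SO(n); both have Lie algebra so(n) of dimension n(n-1)/2.
n = 11
n(n-1) = 11 * 10 = 110
dim Spin(11) = 110/2 = 55


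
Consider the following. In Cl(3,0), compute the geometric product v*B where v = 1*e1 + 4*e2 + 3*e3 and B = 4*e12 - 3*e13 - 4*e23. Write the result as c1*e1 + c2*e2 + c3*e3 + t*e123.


vB has grade-1 (vector) and grade-3 (trivector) parts: vB = (v _| B) + (v ^ B).
Vector part <vB>_1:
  e1: -v2*b12 - v3*b13 = -(4)*(4) - (3)*(-3) = -7
  e2: v1*b12 - v3*b23 = (1)*(4) - (3)*(-4) = 16
  e3: v1*b13 + v2*b23 = (1)*(-3) + (4)*(-4) = -19
Trivector part <vB>_3:
  e123: v1*b23 - v2*b13 + v3*b12 = (1)*(-4) - (4)*(-3) + (3)*(4) = 20
vB = -7*e1 + 16*e2 - 19*e3 + 20*e123


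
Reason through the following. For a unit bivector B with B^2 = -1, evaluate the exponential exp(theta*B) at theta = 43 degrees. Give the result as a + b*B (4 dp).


For a unit bivector B with B^2 = -1, the exponential series gives
e^(theta*B) = cos(theta) + sin(theta)*B (the GA analogue of Euler's formula).
theta = 43 degrees = 0.750492 rad
cos(43 deg) = 0.7314
sin(43 deg) = 0.6820
exp(theta*B) = 0.7314 + 0.6820*B


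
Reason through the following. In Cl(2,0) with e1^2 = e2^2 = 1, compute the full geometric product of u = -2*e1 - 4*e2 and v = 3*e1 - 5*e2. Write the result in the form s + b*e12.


Expand: (-2*e1 - 4*e2)(3*e1 - 5*e2)
= (-2)*3*e1e1 + (-2)*(-5)*e1e2 + (-4)*3*e2e1 + (-4)*(-5)*e2e2
Using e1^2 = e2^2 = 1, e2e1 = -e1e2:
Scalar part s = (-2)*3 + (-4)*(-5) = -6 + 20 = 14
Bivector part b = (-2)*(-5) - (-4)*3 = 10 - (-12) = 22
uv = 14 + 22*e12


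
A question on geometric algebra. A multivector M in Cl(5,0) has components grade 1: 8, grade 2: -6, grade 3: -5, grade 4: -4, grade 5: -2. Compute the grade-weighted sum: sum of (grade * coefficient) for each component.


Grade-weighted sum = sum of grade_k * coefficient_k
1*8 = 8
2*(-6) = -12
3*(-5) = -15
4*(-4) = -16
5*(-2) = -10
Total = 8 + (-12) + (-15) + (-16) + (-10) = -45


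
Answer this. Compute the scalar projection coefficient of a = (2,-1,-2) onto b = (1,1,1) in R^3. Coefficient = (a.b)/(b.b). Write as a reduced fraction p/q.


Projection coefficient = (a . b) / (b . b)
a . b = 2*1 + (-1)*1 + (-2)*1
= 2 + (-1) + (-2) = -1
b . b = 1^2 + 1^2 + 1^2
= 1 + 1 + 1 = 3
Coefficient = -1/3
In lowest terms: -1/3


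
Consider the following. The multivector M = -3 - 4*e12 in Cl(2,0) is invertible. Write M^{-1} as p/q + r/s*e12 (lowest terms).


M = -3 - 4*e12, where e12^2 = -1.
Since M commutes with its reverse ~M = a - b*e12, M * ~M = a^2 - b^2*e12^2 = a^2 + b^2.
So M^{-1} = ~M / (a^2 + b^2) = (a - b*e12)/(a^2 + b^2).
a^2 + b^2 = 9 + 16 = 25
Scalar part = -3/25 = -3/25
Bivector coeff = 4/25 = 4/25
M^{-1} = -3/25 + 4/25*e12


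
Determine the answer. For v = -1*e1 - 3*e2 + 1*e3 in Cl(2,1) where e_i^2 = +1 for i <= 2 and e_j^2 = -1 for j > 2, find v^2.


v^2 = sum of c_i^2 * e_i^2
Positive signature terms (e_i^2 = +1): (-1)^2 + (-3)^2 = 10
Negative signature terms (e_j^2 = -1): 1^2 = 1
v^2 = 10 - 1 = 9


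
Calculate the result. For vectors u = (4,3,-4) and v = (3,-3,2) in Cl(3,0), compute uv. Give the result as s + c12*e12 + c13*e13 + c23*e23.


In Cl(3,0): e_i^2 = 1, e_ie_j = -e_je_i for i != j.
Scalar part = u . v = 4*3 + 3*(-3) + (-4)*2
= 12 + (-9) + (-8) = -5
e12 coeff = 4*(-3) - 3*3 = -12 - 9 = -21
e13 coeff = 4*2 - (-4)*3 = 8 - (-12) = 20
e23 coeff = 3*2 - (-4)*(-3) = 6 - 12 = -6
uv = -5 - 21*e12 + 20*e13 - 6*e23


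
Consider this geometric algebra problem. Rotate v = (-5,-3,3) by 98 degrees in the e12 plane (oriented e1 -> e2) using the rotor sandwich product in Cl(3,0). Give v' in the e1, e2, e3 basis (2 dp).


Rotor R = cos(49deg) - sin(49deg)*e12
Rotation angle theta = 2 * 49 = 98 degrees in the e12 plane (e1 -> e2).
The component perpendicular to the plane (e3) is invariant: v'_3 = v3 = 3.00
cos(98deg) = -0.1392, sin(98deg) = 0.9903
v'_1 = v1*cos(theta) - v2*sin(theta) = -5*(-0.1392) - (-3)*0.9903 = 3.67
v'_2 = v1*sin(theta) + v2*cos(theta) = -5*0.9903 + (-3)*(-0.1392) = -4.53
v' = 3.67*e1 - 4.53*e2 + 3.00*e3


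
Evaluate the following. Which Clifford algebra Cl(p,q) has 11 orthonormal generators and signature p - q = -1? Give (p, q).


We need p + q = 11 and p - q = -1.
Adding: 2p = 11 + (-1) = 10, so p = 5.
Then q = 11 - 5 = 6.
(p, q) = (5, 6)


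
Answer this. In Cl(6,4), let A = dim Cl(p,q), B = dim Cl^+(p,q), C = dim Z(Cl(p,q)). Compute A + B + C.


n = 6 + 4 = 10
Total dim = 2^10 = 1024
Even subalgebra dim = 2^9 = 512
n is even, so center dim = 1
Sum = 1024 + 512 + 1 = 1537


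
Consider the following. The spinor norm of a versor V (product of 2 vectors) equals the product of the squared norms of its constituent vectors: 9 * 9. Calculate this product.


Spinor norm N(V) = |v1|^2 * |v2|^2 * ... * |v2|^2
= 9 * 9
Running product: 9, 81
N(V) = 81


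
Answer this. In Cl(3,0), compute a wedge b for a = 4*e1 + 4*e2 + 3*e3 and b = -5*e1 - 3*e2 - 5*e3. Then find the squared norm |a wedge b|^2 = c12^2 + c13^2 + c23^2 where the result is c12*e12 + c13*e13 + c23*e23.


a wedge b = (a1*b2 - a2*b1)*e12 + (a1*b3 - a3*b1)*e13 + (a2*b3 - a3*b2)*e23
e12 coeff: 4*(-3) - 4*(-5) = -12 - (-20) = 8
e13 coeff: 4*(-5) - 3*(-5) = -20 - (-15) = -5
e23 coeff: 4*(-5) - 3*(-3) = -20 - (-9) = -11
|a wedge b|^2 = 8^2 + (-5)^2 + (-11)^2
= 64 + 25 + 121
= 210


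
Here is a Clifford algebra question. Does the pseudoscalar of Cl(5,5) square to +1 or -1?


The pseudoscalar I = e1...e_n (product of all n generators) of Cl(p,q) satisfies I^2 = (-1)^(q + n(n-1)/2).
p = 5, q = 5, n = p + q = 10
n(n-1)/2 = 10 * 9 / 2 = 45
Exponent = q + n(n-1)/2 = 5 + 45 = 50
I^2 = (-1)^50 = +1


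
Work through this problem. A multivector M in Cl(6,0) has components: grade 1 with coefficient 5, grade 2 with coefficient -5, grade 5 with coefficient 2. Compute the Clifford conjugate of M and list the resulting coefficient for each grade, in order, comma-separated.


Clifford conjugate sign for grade k: (-1)^(k(k+1)/2)
Grade 1: (-1)^(1*2/2) = (-1)^1 = -1, coeff 5 -> -5
Grade 2: (-1)^(2*3/2) = (-1)^3 = -1, coeff -5 -> 5
Grade 5: (-1)^(5*6/2) = (-1)^15 = -1, coeff 2 -> -2
Conjugated coefficients: -5, 5, -2


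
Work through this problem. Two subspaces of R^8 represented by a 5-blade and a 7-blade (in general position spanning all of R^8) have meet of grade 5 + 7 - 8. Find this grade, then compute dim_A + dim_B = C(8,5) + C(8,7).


Meet grade = grade(A) + grade(B) - n
= 5 + 7 - 8 = 4
C(8,5) = 56
C(8,7) = 8
dim_A + dim_B = 56 + 8 = 64


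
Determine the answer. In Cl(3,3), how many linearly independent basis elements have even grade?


Even subalgebra dimension = 2^(n-1)
n = 3 + 3 = 6
2^(6 - 1) = 2^5 = 32
Verification: sum of C(6,k) for even k = 1 + 15 + 15 + 1 = 32
Result = 32


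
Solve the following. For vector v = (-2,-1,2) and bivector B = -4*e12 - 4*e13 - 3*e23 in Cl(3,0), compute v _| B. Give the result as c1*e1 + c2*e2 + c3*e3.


Left contraction v _| B = <vB>_1 (grade-1 part of the geometric product vB).
Using e1_|e12 = e2, e2_|e12 = -e1, e1_|e13 = e3, e3_|e13 = -e1, e2_|e23 = e3, e3_|e23 = -e2:
e1 coeff: -v2*b12 - v3*b13 = -(-1)*(-4) - (2)*(-4) = 4
e2 coeff: v1*b12 - v3*b23 = (-2)*(-4) - (2)*(-3) = 14
e3 coeff: v1*b13 + v2*b23 = (-2)*(-4) + (-1)*(-3) = 11
v _| B = 4*e1 + 14*e2 + 11*e3


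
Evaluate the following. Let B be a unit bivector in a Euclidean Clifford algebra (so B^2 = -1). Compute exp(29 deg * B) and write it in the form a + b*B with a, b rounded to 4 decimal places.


For a unit bivector B with B^2 = -1, the exponential series gives
e^(theta*B) = cos(theta) + sin(theta)*B (the GA analogue of Euler's formula).
theta = 29 degrees = 0.506145 rad
cos(29 deg) = 0.8746
sin(29 deg) = 0.4848
exp(theta*B) = 0.8746 + 0.4848*B


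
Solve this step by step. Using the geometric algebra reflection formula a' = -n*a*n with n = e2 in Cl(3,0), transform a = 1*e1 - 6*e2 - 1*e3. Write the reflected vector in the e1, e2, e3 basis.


Reflection formula: a' = -n*a*n, with n = e2 (unit vector, n^2 = 1).
For reflection through hyperplane perp to e2:
The component along e2 flips sign, others stay.
a = (1, -6, -1)
a' = (1, 6, -1)
a' = 1*e1 + 6*e2 - 1*e3


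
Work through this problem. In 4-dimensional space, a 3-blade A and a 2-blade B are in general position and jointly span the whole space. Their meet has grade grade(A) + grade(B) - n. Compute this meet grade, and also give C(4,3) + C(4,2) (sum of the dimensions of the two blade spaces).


Meet grade = grade(A) + grade(B) - n
= 3 + 2 - 4 = 1
C(4,3) = 4
C(4,2) = 6
dim_A + dim_B = 4 + 6 = 10


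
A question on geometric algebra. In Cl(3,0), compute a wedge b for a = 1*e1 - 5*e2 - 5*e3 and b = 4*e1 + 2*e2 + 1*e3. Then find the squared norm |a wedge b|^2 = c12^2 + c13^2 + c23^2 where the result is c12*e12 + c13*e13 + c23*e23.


a wedge b = (a1*b2 - a2*b1)*e12 + (a1*b3 - a3*b1)*e13 + (a2*b3 - a3*b2)*e23
e12 coeff: 1*2 - (-5)*4 = 2 - (-20) = 22
e13 coeff: 1*1 - (-5)*4 = 1 - (-20) = 21
e23 coeff: (-5)*1 - (-5)*2 = -5 - (-10) = 5
|a wedge b|^2 = 22^2 + 21^2 + 5^2
= 484 + 441 + 25
= 950


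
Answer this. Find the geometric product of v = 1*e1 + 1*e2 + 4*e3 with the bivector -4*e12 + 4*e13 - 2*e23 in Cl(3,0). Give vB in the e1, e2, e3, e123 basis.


vB has grade-1 (vector) and grade-3 (trivector) parts: vB = (v _| B) + (v ^ B).
Vector part <vB>_1:
  e1: -v2*b12 - v3*b13 = -(1)*(-4) - (4)*(4) = -12
  e2: v1*b12 - v3*b23 = (1)*(-4) - (4)*(-2) = 4
  e3: v1*b13 + v2*b23 = (1)*(4) + (1)*(-2) = 2
Trivector part <vB>_3:
  e123: v1*b23 - v2*b13 + v3*b12 = (1)*(-2) - (1)*(4) + (4)*(-4) = -22
vB = -12*e1 + 4*e2 + 2*e3 - 22*e123


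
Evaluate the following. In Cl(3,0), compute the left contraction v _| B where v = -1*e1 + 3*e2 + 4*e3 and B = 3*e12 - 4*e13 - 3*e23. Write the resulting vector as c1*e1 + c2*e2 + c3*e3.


Left contraction v _| B = <vB>_1 (grade-1 part of the geometric product vB).
Using e1_|e12 = e2, e2_|e12 = -e1, e1_|e13 = e3, e3_|e13 = -e1, e2_|e23 = e3, e3_|e23 = -e2:
e1 coeff: -v2*b12 - v3*b13 = -(3)*(3) - (4)*(-4) = 7
e2 coeff: v1*b12 - v3*b23 = (-1)*(3) - (4)*(-3) = 9
e3 coeff: v1*b13 + v2*b23 = (-1)*(-4) + (3)*(-3) = -5
v _| B = 7*e1 + 9*e2 - 5*e3


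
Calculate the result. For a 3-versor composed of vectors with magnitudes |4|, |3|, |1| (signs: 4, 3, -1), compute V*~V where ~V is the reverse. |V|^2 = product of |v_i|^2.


Each vector v_i has |v_i|^2 = s_i^2
Squared scales: 4^2 = 16, 3^2 = 9, (-1)^2 = 1
|V|^2 = 16 * 9 * 1
= 144


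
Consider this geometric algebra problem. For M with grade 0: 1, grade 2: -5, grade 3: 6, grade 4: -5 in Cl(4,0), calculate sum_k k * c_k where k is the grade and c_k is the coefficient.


Grade-weighted sum = sum of grade_k * coefficient_k
0*1 = 0
2*(-5) = -10
3*6 = 18
4*(-5) = -20
Total = 0 + (-10) + 18 + (-20) = -12


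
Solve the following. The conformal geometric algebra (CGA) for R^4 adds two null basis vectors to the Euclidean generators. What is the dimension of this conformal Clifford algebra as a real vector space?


The conformal model of R^4 uses Cl(5,1): the 4 Euclidean generators plus two extra orthogonal generators e+ (e+^2 = +1) and e- (e-^2 = -1), from which the null vectors e0, einf are built.
Number of generators m = 4 + 2 = 6.
dim Cl(p,q) = 2^m = 2^6 = 64


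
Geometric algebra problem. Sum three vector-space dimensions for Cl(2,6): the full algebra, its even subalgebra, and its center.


n = 2 + 6 = 8
Total dim = 2^8 = 256
Even subalgebra dim = 2^7 = 128
n is even, so center dim = 1
Sum = 256 + 128 + 1 = 385


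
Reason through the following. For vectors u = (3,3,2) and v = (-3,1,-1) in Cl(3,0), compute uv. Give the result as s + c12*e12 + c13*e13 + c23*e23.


In Cl(3,0): e_i^2 = 1, e_ie_j = -e_je_i for i != j.
Scalar part = u . v = 3*(-3) + 3*1 + 2*(-1)
= -9 + 3 + (-2) = -8
e12 coeff = 3*1 - 3*(-3) = 3 - (-9) = 12
e13 coeff = 3*(-1) - 2*(-3) = -3 - (-6) = 3
e23 coeff = 3*(-1) - 2*1 = -3 - 2 = -5
uv = -8 + 12*e12 + 3*e13 - 5*e23


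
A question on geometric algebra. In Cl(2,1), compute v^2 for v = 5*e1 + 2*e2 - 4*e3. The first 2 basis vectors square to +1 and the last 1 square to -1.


v^2 = sum of c_i^2 * e_i^2
Positive signature terms (e_i^2 = +1): 5^2 + 2^2 = 29
Negative signature terms (e_j^2 = -1): (-4)^2 = 16
v^2 = 29 - 16 = 13


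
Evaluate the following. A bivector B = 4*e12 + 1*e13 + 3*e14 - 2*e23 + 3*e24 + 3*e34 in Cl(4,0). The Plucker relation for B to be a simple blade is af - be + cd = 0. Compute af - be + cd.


Plucker relation: af - be + cd
a*f = 4*3 = 12
b*e = 1*3 = 3
c*d = 3*(-2) = -6
af - be + cd = 12 - 3 + (-6)
= 3


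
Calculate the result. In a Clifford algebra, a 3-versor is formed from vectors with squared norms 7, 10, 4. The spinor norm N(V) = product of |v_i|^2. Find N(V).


Spinor norm N(V) = |v1|^2 * |v2|^2 * ... * |v3|^2
= 7 * 10 * 4
Running product: 7, 70, 280
N(V) = 280


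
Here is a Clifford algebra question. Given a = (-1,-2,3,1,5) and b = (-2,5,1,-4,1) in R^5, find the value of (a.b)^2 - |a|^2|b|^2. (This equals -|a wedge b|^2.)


a . b = (-1)*(-2) + (-2)*5 + 3*1 + 1*(-4) + 5*1
= 2 + (-10) + 3 + (-4) + 5 = -4
|a|^2 = (-1)^2 + (-2)^2 + 3^2 + 1^2 + 5^2 = 40
|b|^2 = (-2)^2 + 5^2 + 1^2 + (-4)^2 + 1^2 = 47
(a.b)^2 = (-4)^2 = 16
|a|^2 * |b|^2 = 40 * 47 = 1880
Result = 16 - 1880 = -1864


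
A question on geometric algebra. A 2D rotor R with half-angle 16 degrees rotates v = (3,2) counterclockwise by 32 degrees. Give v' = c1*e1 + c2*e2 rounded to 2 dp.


Rotor R = cos(16deg) - sin(16deg)*e12
Rotation angle theta = 2 * 16 = 32 degrees
v' = R*v*~R rotates v by theta.
cos(32deg) = 0.8480, sin(32deg) = 0.5299
v'_1 = 3*cos(32deg) - 2*sin(32deg)
= 3*0.8480 - 2*0.5299
= 1.48
v'_2 = 3*sin(32deg) + 2*cos(32deg)
= 3*0.5299 + 2*0.8480
= 3.29
v' = 1.48*e1 + 3.29*e2


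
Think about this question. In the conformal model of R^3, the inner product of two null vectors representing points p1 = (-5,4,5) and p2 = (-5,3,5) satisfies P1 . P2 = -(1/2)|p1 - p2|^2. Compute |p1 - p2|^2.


p1 - p2 = (0, 1, 0)
|p1 - p2|^2 = 0^2 + 1^2 + 0^2
= 0 + 1 + 0
= 1


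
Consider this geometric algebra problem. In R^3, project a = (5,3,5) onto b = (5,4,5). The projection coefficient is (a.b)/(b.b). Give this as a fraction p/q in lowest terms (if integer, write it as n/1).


Projection coefficient = (a . b) / (b . b)
a . b = 5*5 + 3*4 + 5*5
= 25 + 12 + 25 = 62
b . b = 5^2 + 4^2 + 5^2
= 25 + 16 + 25 = 66
Coefficient = 62/66
In lowest terms: 31/33


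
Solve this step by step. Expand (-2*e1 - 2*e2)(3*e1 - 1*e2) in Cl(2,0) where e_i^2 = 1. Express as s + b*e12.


Expand: (-2*e1 - 2*e2)(3*e1 - 1*e2)
= (-2)*3*e1e1 + (-2)*(-1)*e1e2 + (-2)*3*e2e1 + (-2)*(-1)*e2e2
Using e1^2 = e2^2 = 1, e2e1 = -e1e2:
Scalar part s = (-2)*3 + (-2)*(-1) = -6 + 2 = -4
Bivector part b = (-2)*(-1) - (-2)*3 = 2 - (-6) = 8
uv = -4 + 8*e12


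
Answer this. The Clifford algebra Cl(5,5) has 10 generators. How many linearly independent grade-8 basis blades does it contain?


Number of grade-k basis blades in Cl(p,q) with n = p + q is C(n, k).
n = 5 + 5 = 10
C(10, 8) = 10! / (8! * 2!)
= 3628800 / (40320 * 2)
= 45


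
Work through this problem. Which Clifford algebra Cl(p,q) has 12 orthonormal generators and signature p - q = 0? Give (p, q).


We need p + q = 12 and p - q = 0.
Adding: 2p = 12 + 0 = 12, so p = 6.
Then q = 12 - 6 = 6.
(p, q) = (6, 6)


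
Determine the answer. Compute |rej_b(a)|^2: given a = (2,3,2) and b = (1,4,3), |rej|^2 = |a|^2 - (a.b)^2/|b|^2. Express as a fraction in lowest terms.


|a|^2 = 2^2 + 3^2 + 2^2 = 17
|b|^2 = 1^2 + 4^2 + 3^2 = 26
a . b = 2*1 + 3*4 + 2*3 = 20
(a.b)^2 = 20^2 = 400
|rej|^2 = 17 - 400/26
= (442 - 400)/26
= 42/26
In lowest terms: 21/13


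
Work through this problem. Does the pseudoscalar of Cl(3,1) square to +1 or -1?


The pseudoscalar I = e1...e_n (product of all n generators) of Cl(p,q) satisfies I^2 = (-1)^(q + n(n-1)/2).
p = 3, q = 1, n = p + q = 4
n(n-1)/2 = 4 * 3 / 2 = 6
Exponent = q + n(n-1)/2 = 1 + 6 = 7
I^2 = (-1)^7 = -1


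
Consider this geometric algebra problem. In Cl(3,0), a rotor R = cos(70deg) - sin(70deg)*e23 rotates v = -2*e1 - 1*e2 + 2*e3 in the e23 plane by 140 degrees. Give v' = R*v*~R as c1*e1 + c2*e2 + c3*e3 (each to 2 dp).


Rotor R = cos(70deg) - sin(70deg)*e23
Rotation angle theta = 2 * 70 = 140 degrees in the e23 plane (e2 -> e3).
The component perpendicular to the plane (e1) is invariant: v'_1 = v1 = -2.00
cos(140deg) = -0.7660, sin(140deg) = 0.6428
v'_2 = v2*cos(theta) - v3*sin(theta) = -1*(-0.7660) - 2*0.6428 = -0.52
v'_3 = v2*sin(theta) + v3*cos(theta) = -1*0.6428 + 2*(-0.7660) = -2.17
v' = -2.00*e1 - 0.52*e2 - 2.17*e3


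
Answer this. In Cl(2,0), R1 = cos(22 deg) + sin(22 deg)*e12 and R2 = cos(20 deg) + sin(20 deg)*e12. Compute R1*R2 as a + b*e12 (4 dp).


Same-plane rotors commute and their half-angles add:
R1*R2 = cos(a1 + a2) + sin(a1 + a2)*e12.
a1 + a2 = 22 + 20 = 42 deg
cos(42 deg) = 0.7431
sin(42 deg) = 0.6691
R1*R2 = 0.7431 + 0.6691*e12


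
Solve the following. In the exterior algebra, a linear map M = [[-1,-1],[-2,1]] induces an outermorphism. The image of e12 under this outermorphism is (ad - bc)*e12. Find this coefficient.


The outermorphism of a linear map f sends e1^e2 to f(e1)^f(e2).
f(e1) = -1*e1 - 2*e2
f(e2) = -1*e1 + 1*e2
f(e1) ^ f(e2) = (-1*e1 - 2*e2) ^ (-1*e1 + 1*e2)
= (-1)*1*e12 + (-2)*(-1)*e21
= (-1 - 2)*e12
= -3*e12
Coefficient = -3


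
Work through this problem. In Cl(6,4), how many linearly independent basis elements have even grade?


Even subalgebra dimension = 2^(n-1)
n = 6 + 4 = 10
2^(10 - 1) = 2^9 = 512
Verification: sum of C(10,k) for even k = 1 + 45 + 210 + 210 + 45 + 1 = 512
Result = 512


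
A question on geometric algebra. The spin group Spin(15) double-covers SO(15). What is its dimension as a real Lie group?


Spin(n) double-covers SO(n); both have Lie algebra so(n) of dimension n(n-1)/2.
n = 15
n(n-1) = 15 * 14 = 210
dim Spin(15) = 210/2 = 105


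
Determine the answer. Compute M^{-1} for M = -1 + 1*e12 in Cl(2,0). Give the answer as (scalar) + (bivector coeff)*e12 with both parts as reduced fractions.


M = -1 + 1*e12, where e12^2 = -1.
Since M commutes with its reverse ~M = a - b*e12, M * ~M = a^2 - b^2*e12^2 = a^2 + b^2.
So M^{-1} = ~M / (a^2 + b^2) = (a - b*e12)/(a^2 + b^2).
a^2 + b^2 = 1 + 1 = 2
Scalar part = -1/2 = -1/2
Bivector coeff = -1/2 = -1/2
M^{-1} = -1/2 - 1/2*e12


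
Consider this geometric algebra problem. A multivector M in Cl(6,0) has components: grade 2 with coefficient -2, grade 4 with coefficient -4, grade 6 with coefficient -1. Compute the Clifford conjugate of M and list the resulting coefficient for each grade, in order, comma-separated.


Clifford conjugate sign for grade k: (-1)^(k(k+1)/2)
Grade 2: (-1)^(2*3/2) = (-1)^3 = -1, coeff -2 -> 2
Grade 4: (-1)^(4*5/2) = (-1)^10 = 1, coeff -4 -> -4
Grade 6: (-1)^(6*7/2) = (-1)^21 = -1, coeff -1 -> 1
Conjugated coefficients: 2, -4, 1


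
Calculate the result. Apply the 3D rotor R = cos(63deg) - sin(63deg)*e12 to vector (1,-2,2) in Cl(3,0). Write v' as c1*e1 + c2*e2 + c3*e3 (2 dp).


Rotor R = cos(63deg) - sin(63deg)*e12
Rotation angle theta = 2 * 63 = 126 degrees in the e12 plane (e1 -> e2).
The component perpendicular to the plane (e3) is invariant: v'_3 = v3 = 2.00
cos(126deg) = -0.5878, sin(126deg) = 0.8090
v'_1 = v1*cos(theta) - v2*sin(theta) = 1*(-0.5878) - (-2)*0.8090 = 1.03
v'_2 = v1*sin(theta) + v2*cos(theta) = 1*0.8090 + (-2)*(-0.5878) = 1.98
v' = 1.03*e1 + 1.98*e2 + 2.00*e3


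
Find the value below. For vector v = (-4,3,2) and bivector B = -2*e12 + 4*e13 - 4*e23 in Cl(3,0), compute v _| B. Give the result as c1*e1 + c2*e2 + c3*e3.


Left contraction v _| B = <vB>_1 (grade-1 part of the geometric product vB).
Using e1_|e12 = e2, e2_|e12 = -e1, e1_|e13 = e3, e3_|e13 = -e1, e2_|e23 = e3, e3_|e23 = -e2:
e1 coeff: -v2*b12 - v3*b13 = -(3)*(-2) - (2)*(4) = -2
e2 coeff: v1*b12 - v3*b23 = (-4)*(-2) - (2)*(-4) = 16
e3 coeff: v1*b13 + v2*b23 = (-4)*(4) + (3)*(-4) = -28
v _| B = -2*e1 + 16*e2 - 28*e3


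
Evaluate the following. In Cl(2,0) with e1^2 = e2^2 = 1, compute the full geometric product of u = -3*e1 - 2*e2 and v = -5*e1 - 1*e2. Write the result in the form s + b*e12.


Expand: (-3*e1 - 2*e2)(-5*e1 - 1*e2)
= (-3)*(-5)*e1e1 + (-3)*(-1)*e1e2 + (-2)*(-5)*e2e1 + (-2)*(-1)*e2e2
Using e1^2 = e2^2 = 1, e2e1 = -e1e2:
Scalar part s = (-3)*(-5) + (-2)*(-1) = 15 + 2 = 17
Bivector part b = (-3)*(-1) - (-2)*(-5) = 3 - 10 = -7
uv = 17 - 7*e12


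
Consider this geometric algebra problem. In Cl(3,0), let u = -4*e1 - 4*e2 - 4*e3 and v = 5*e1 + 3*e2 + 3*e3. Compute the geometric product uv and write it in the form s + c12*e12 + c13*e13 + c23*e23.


In Cl(3,0): e_i^2 = 1, e_ie_j = -e_je_i for i != j.
Scalar part = u . v = (-4)*5 + (-4)*3 + (-4)*3
= -20 + (-12) + (-12) = -44
e12 coeff = (-4)*3 - (-4)*5 = -12 - (-20) = 8
e13 coeff = (-4)*3 - (-4)*5 = -12 - (-20) = 8
e23 coeff = (-4)*3 - (-4)*3 = -12 - (-12) = 0
uv = -44 + 8*e12 + 8*e13 + 0*e23


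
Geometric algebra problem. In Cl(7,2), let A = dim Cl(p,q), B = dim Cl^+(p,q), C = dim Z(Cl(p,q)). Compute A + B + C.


n = 7 + 2 = 9
Total dim = 2^9 = 512
Even subalgebra dim = 2^8 = 256
n is odd, so center dim = 2
Sum = 512 + 256 + 2 = 770


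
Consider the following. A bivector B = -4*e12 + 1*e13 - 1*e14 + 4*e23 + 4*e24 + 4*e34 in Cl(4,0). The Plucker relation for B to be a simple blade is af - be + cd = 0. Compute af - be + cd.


Plucker relation: af - be + cd
a*f = (-4)*4 = -16
b*e = 1*4 = 4
c*d = (-1)*4 = -4
af - be + cd = -16 - 4 + (-4)
= -24


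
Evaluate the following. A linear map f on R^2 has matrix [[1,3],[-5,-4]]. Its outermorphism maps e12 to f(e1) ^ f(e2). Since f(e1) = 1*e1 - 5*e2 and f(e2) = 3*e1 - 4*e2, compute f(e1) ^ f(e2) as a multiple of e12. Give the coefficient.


The outermorphism of a linear map f sends e1^e2 to f(e1)^f(e2).
f(e1) = 1*e1 - 5*e2
f(e2) = 3*e1 - 4*e2
f(e1) ^ f(e2) = (1*e1 - 5*e2) ^ (3*e1 - 4*e2)
= 1*(-4)*e12 + (-5)*3*e21
= (-4 - (-15))*e12
= 11*e12
Coefficient = 11
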